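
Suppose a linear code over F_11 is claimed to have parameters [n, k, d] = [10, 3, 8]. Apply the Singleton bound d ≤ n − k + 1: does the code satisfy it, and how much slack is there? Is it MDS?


Singleton RHS = n − k + 1 = 8, slack = 0, bound satisfied, MDS.

Singleton bound: d ≤ n − k + 1.
Here n = 10, k = 3, so n − k + 1 = 8.
Given d = 8, check d ≤ 8: YES.
Slack = (n − k + 1) − d = 0.
The code is MDS (slack = 0).
Description: the claimed parameters are [10, 3, 8]_11; such a code would be MDS (meets Singleton bound).


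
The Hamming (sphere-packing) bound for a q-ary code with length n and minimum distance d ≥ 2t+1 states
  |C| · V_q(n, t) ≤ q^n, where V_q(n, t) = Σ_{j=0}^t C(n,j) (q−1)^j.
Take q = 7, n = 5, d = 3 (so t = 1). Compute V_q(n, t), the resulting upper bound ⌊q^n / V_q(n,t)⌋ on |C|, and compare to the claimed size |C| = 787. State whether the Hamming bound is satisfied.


V_q(n, t) = 31, q^n = 16807, Hamming bound = 542, |C| = 787 > bound (violated).

Step 1: Compute V_q(n, t) = Σ_{j=0}^1 C(n, j) (q−1)^j.
  j = 0: C(5,0)·(6)^0 = 1·1 = 1.
  j = 1: C(5,1)·(6)^1 = 5·6 = 30.
  V_q(n, t) = 1 + 30 = 31.
Step 2: q^n = 7^5 = 16807.
Step 3: Hamming bound ⌊q^n / V_q(n,t)⌋ = ⌊16807/31⌋ = 542.
Step 4: Compare |C| = 787 to 542: violated.
The claimed |C| lies above the Hamming bound, so no 7-ary code of length 5 with d ≥ 3 can have 787 codewords.


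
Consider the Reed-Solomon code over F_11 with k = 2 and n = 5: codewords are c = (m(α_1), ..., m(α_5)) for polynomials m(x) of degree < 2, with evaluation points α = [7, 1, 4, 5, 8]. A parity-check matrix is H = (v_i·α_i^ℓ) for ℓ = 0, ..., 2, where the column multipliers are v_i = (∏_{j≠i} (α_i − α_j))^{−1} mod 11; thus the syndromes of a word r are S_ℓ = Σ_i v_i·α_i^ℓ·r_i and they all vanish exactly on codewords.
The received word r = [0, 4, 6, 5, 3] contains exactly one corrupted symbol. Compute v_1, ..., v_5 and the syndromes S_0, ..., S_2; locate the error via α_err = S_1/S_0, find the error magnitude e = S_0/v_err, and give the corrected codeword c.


S = (6, 2, 8), error at position 3, error magnitude e = 4, c = [0, 4, 2, 5, 3].

Step 1: column multipliers v_i = (∏_{j≠i}(α_i − α_j))^{−1} mod 11.
  i = 1 (α = 7): (7−1)(7−4)(7−5)(7−8) = 6·3·2·(−1) = −36 ≡ 8, so v_1 = 8^{−1} = 7 (mod 11).
  i = 2 (α = 1): (1−7)(1−4)(1−5)(1−8) = (−6)·(−3)·(−4)·(−7) = 504 ≡ 9, so v_2 = 9^{−1} = 5 (mod 11).
  i = 3 (α = 4): (4−7)(4−1)(4−5)(4−8) = (−3)·3·(−1)·(−4) = −36 ≡ 8, so v_3 = 8^{−1} = 7 (mod 11).
  i = 4 (α = 5): (5−7)(5−1)(5−4)(5−8) = (−2)·4·1·(−3) = 24 ≡ 2, so v_4 = 2^{−1} = 6 (mod 11).
  i = 5 (α = 8): (8−7)(8−1)(8−4)(8−5) = 1·7·4·3 = 84 ≡ 7, so v_5 = 7^{−1} = 8 (mod 11).
  v = [7, 5, 7, 6, 8].
Step 2: syndromes of r = [0, 4, 6, 5, 3] (all sums mod 11).
  S_0 = Σ v_i r_i = 7·0 + 5·4 + 7·6 + 6·5 + 8·3 = 116 ≡ 6.
  S_1 = Σ v_i α_i r_i = 7·7·0 + 5·1·4 + 7·4·6 + 6·5·5 + 8·8·3 = 530 ≡ 2.
  α_i^2 mod 11 = [5, 1, 5, 3, 9].
  S_2 = Σ v_i α_i^2 r_i = 7·5·0 + 5·1·4 + 7·5·6 + 6·3·5 + 8·9·3 = 536 ≡ 8.
  S = (6, 2, 8) ≠ 0, so r is not a codeword (an error is present).
Step 3: locate the error. For a single error e at position i, S_ℓ = v_i·e·α_i^ℓ, so α_err = S_1/S_0.
  S_0^{−1} = 6^{−1} = 2 (mod 11), so α_err = 2·2 = 4 ≡ 4 = α_3. Error position i = 3.
  Consistency check: S_2/S_1 = 8·6 = 48 ≡ 4 = α_err ✓ (single-error assumption holds).
Step 4: error magnitude e = S_0/v_3 = S_0·∏_{j≠3}(α_3 − α_j) = 6·8 = 48 ≡ 4 (mod 11).
Step 5: correct position 3: c_3 = r_3 − e = 6 − 4 ≡ 2 (mod 11). Hence c = [0, 4, 2, 5, 3].
  Check: interpolating c through the α_i gives m(x) = 1 + 3·x (degree < 2) with m(α_i) = c_i for every i, so c is indeed a codeword.


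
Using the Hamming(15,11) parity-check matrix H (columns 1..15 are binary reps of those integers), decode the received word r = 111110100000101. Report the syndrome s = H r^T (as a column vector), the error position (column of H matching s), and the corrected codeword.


s = (0, 1, 0, 0)^T, error position = 4, corrected codeword c = 111010100000101

Compute s = H r^T mod 2 one row at a time:
  s_1 = 0 + 0 + 0 + 0 + 0 + 1 + 0 + 1 = 2 ≡ 0 (mod 2).
  s_2 = 1 + 1 + 0 + 1 + 0 + 1 + 0 + 1 = 5 ≡ 1 (mod 2).
  s_3 = 1 + 1 + 0 + 1 + 0 + 0 + 0 + 1 = 4 ≡ 0 (mod 2).
  s_4 = 1 + 1 + 1 + 1 + 0 + 0 + 1 + 1 = 6 ≡ 0 (mod 2).
s = (0, 1, 0, 0)^T — this equals column 4 of H (binary 0100), so error is at position 4.
Correct: flip bit 4 of r = 111110100000101 to get c = 111010100000101.


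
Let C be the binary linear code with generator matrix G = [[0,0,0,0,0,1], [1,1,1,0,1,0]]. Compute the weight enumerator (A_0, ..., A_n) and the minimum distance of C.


Weight distribution: A_0 = 1, A_1 = 1, A_4 = 1, A_5 = 1. Minimum distance d = 1.

Enumerate all 2^2 = 4 messages m ∈ F_2^2.
For each, compute codeword c = mG in F_2^6, then tally its weight.
  m = 00 → c = 000000, weight = 0.
  m = 10 → c = 000001, weight = 1.
  m = 01 → c = 111010, weight = 4.
  m = 11 → c = 111011, weight = 5.
Tally weights:
  weight 0: 1 codewords.
  weight 1: 1 codewords.
  weight 4: 1 codewords.
  weight 5: 1 codewords.
Minimum distance d = smallest w > 0 with A_w > 0 = 1.
Sanity: Σ A_w = 4 = 2^2 = 4 ✓.


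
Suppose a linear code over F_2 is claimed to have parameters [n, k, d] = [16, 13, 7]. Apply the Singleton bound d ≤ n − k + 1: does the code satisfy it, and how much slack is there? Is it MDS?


Singleton RHS = n − k + 1 = 4, slack = -3, bound violated (no such code; not MDS).

Singleton bound: d ≤ n − k + 1.
Here n = 16, k = 13, so n − k + 1 = 4.
Given d = 7, check d ≤ 4: NO.
Slack = (n − k + 1) − d = -3.
The slack is negative: d = 7 exceeds n − k + 1 = 4 by 3, so the Singleton bound is violated and no linear [16, 13, 7]_2 code can exist. In particular it is not MDS (MDS requires d = n − k + 1 exactly).
Description: the claimed parameters are [16, 13, 7]_2; such a code would be impossible (violates the Singleton bound).


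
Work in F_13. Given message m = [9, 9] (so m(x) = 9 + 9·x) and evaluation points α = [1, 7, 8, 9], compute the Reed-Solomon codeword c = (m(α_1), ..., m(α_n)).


c = [5, 7, 3, 12]

Message polynomial: m(x) = 9 + 9·x (mod 13).
For each evaluation point α_i, compute m(α_i) mod 13:
  α_1 = 1: Horner steps 9 → 5, so m(1) = 5.
  α_2 = 7: Horner steps 9 → 7, so m(7) = 7.
  α_3 = 8: Horner steps 9 → 3, so m(8) = 3.
  α_4 = 9: Horner steps 9 → 12, so m(9) = 12.
Codeword c = [5, 7, 3, 12] ∈ F_13^4.


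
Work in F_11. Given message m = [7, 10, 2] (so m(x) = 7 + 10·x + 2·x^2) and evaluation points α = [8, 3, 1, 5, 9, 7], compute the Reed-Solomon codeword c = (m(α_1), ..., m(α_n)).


c = [6, 0, 8, 8, 6, 10]

Message polynomial: m(x) = 7 + 10·x + 2·x^2 (mod 11).
For each evaluation point α_i, compute m(α_i) mod 11:
  α_1 = 8: Horner steps 2 → 4 → 6, so m(8) = 6.
  α_2 = 3: Horner steps 2 → 5 → 0, so m(3) = 0.
  α_3 = 1: Horner steps 2 → 1 → 8, so m(1) = 8.
  α_4 = 5: Horner steps 2 → 9 → 8, so m(5) = 8.
  α_5 = 9: Horner steps 2 → 6 → 6, so m(9) = 6.
  α_6 = 7: Horner steps 2 → 2 → 10, so m(7) = 10.
Codeword c = [6, 0, 8, 8, 6, 10] ∈ F_11^6.


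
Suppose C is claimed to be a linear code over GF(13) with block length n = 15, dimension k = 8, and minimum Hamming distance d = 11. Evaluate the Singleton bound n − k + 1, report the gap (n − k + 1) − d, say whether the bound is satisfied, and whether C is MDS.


Singleton RHS = n − k + 1 = 8, slack = -3, bound violated (no such code; not MDS).

Singleton bound: d ≤ n − k + 1.
Here n = 15, k = 8, so n − k + 1 = 8.
Given d = 11, check d ≤ 8: NO.
Slack = (n − k + 1) − d = -3.
The slack is negative: d = 11 exceeds n − k + 1 = 8 by 3, so the Singleton bound is violated and no linear [15, 8, 11]_13 code can exist. In particular it is not MDS (MDS requires d = n − k + 1 exactly).
Description: the claimed parameters are [15, 8, 11]_13; such a code would be impossible (violates the Singleton bound).


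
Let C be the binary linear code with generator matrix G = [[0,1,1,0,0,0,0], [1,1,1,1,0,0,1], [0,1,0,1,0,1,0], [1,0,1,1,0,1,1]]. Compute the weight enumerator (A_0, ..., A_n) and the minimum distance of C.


Weight distribution: A_0 = 1, A_1 = 1, A_2 = 4, A_3 = 4, A_4 = 3, A_5 = 3. Minimum distance d = 1.

Enumerate all 2^4 = 16 messages m ∈ F_2^4.
For each, compute codeword c = mG in F_2^7, then tally its weight.
  m = 0000 → c = 0000000, weight = 0.
  m = 1000 → c = 0110000, weight = 2.
  m = 0100 → c = 1111001, weight = 5.
  m = 1100 → c = 1001001, weight = 3.
  m = 0010 → c = 0101010, weight = 3.
  m = 1010 → c = 0011010, weight = 3.
  m = 0110 → c = 1010011, weight = 4.
  m = 1110 → c = 1100011, weight = 4.
  m = 0001 → c = 1011011, weight = 5.
  m = 1001 → c = 1101011, weight = 5.
  m = 0101 → c = 0100010, weight = 2.
  m = 1101 → c = 0010010, weight = 2.
  m = 0011 → c = 1110001, weight = 4.
  m = 1011 → c = 1000001, weight = 2.
  m = 0111 → c = 0001000, weight = 1.
  m = 1111 → c = 0111000, weight = 3.
Tally weights:
  weight 0: 1 codewords.
  weight 1: 1 codewords.
  weight 2: 4 codewords.
  weight 3: 4 codewords.
  weight 4: 3 codewords.
  weight 5: 3 codewords.
Minimum distance d = smallest w > 0 with A_w > 0 = 1.
Sanity: Σ A_w = 16 = 2^4 = 16 ✓.


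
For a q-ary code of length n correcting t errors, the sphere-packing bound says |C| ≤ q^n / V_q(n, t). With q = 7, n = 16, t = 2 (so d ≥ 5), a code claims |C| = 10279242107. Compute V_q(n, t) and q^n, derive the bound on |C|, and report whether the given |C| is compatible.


V_q(n, t) = 4417, q^n = 33232930569601, Hamming bound = 7523869270, |C| = 10279242107 > bound (violated).

Step 1: Compute V_q(n, t) = Σ_{j=0}^2 C(n, j) (q−1)^j.
  j = 0: C(16,0)·(6)^0 = 1·1 = 1.
  j = 1: C(16,1)·(6)^1 = 16·6 = 96.
  j = 2: C(16,2)·(6)^2 = 120·36 = 4320.
  V_q(n, t) = 1 + 96 + 4320 = 4417.
Step 2: q^n = 7^16 = 33232930569601.
Step 3: Hamming bound ⌊q^n / V_q(n,t)⌋ = ⌊33232930569601/4417⌋ = 7523869270.
Step 4: Compare |C| = 10279242107 to 7523869270: violated.
The claimed |C| lies above the Hamming bound, so no 7-ary code of length 16 with d ≥ 5 can have 10279242107 codewords.


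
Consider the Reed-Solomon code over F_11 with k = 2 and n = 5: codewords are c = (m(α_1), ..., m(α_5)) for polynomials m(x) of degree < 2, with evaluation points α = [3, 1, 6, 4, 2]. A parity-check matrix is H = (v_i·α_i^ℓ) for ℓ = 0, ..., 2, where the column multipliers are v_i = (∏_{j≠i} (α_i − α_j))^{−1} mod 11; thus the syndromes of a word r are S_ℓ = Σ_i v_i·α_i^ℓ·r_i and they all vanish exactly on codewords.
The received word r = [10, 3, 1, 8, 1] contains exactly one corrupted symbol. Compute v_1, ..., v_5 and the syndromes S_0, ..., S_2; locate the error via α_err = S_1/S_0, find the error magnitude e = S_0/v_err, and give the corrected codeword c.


S = (3, 7, 9), error at position 3, error magnitude e = 8, c = [10, 3, 4, 8, 1].

Step 1: column multipliers v_i = (∏_{j≠i}(α_i − α_j))^{−1} mod 11.
  i = 1 (α = 3): (3−1)(3−6)(3−4)(3−2) = 2·(−3)·(−1)·1 = 6 ≡ 6, so v_1 = 6^{−1} = 2 (mod 11).
  i = 2 (α = 1): (1−3)(1−6)(1−4)(1−2) = (−2)·(−5)·(−3)·(−1) = 30 ≡ 8, so v_2 = 8^{−1} = 7 (mod 11).
  i = 3 (α = 6): (6−3)(6−1)(6−4)(6−2) = 3·5·2·4 = 120 ≡ 10, so v_3 = 10^{−1} = 10 (mod 11).
  i = 4 (α = 4): (4−3)(4−1)(4−6)(4−2) = 1·3·(−2)·2 = −12 ≡ 10, so v_4 = 10^{−1} = 10 (mod 11).
  i = 5 (α = 2): (2−3)(2−1)(2−6)(2−4) = (−1)·1·(−4)·(−2) = −8 ≡ 3, so v_5 = 3^{−1} = 4 (mod 11).
  v = [2, 7, 10, 10, 4].
Step 2: syndromes of r = [10, 3, 1, 8, 1] (all sums mod 11).
  S_0 = Σ v_i r_i = 2·10 + 7·3 + 10·1 + 10·8 + 4·1 = 135 ≡ 3.
  S_1 = Σ v_i α_i r_i = 2·3·10 + 7·1·3 + 10·6·1 + 10·4·8 + 4·2·1 = 469 ≡ 7.
  α_i^2 mod 11 = [9, 1, 3, 5, 4].
  S_2 = Σ v_i α_i^2 r_i = 2·9·10 + 7·1·3 + 10·3·1 + 10·5·8 + 4·4·1 = 647 ≡ 9.
  S = (3, 7, 9) ≠ 0, so r is not a codeword (an error is present).
Step 3: locate the error. For a single error e at position i, S_ℓ = v_i·e·α_i^ℓ, so α_err = S_1/S_0.
  S_0^{−1} = 3^{−1} = 4 (mod 11), so α_err = 7·4 = 28 ≡ 6 = α_3. Error position i = 3.
  Consistency check: S_2/S_1 = 9·8 = 72 ≡ 6 = α_err ✓ (single-error assumption holds).
Step 4: error magnitude e = S_0/v_3 = S_0·∏_{j≠3}(α_3 − α_j) = 3·10 = 30 ≡ 8 (mod 11).
Step 5: correct position 3: c_3 = r_3 − e = 1 − 8 ≡ 4 (mod 11). Hence c = [10, 3, 4, 8, 1].
  Check: interpolating c through the α_i gives m(x) = 5 + 9·x (degree < 2) with m(α_i) = c_i for every i, so c is indeed a codeword.


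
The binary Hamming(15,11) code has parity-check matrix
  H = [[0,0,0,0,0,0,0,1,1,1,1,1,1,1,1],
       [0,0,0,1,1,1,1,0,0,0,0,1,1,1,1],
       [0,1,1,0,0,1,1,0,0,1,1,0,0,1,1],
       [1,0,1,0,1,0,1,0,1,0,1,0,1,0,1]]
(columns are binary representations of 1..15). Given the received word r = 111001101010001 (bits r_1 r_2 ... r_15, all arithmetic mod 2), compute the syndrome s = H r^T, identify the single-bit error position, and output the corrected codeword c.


s = (1, 1, 0, 0)^T, error position = 12, corrected codeword c = 111001101011001

Compute s = H r^T mod 2 one row at a time:
  s_1 = 0 + 1 + 0 + 1 + 0 + 0 + 0 + 1 = 3 ≡ 1 (mod 2).
  s_2 = 0 + 0 + 1 + 1 + 0 + 0 + 0 + 1 = 3 ≡ 1 (mod 2).
  s_3 = 1 + 1 + 1 + 1 + 0 + 1 + 0 + 1 = 6 ≡ 0 (mod 2).
  s_4 = 1 + 1 + 0 + 1 + 1 + 1 + 0 + 1 = 6 ≡ 0 (mod 2).
s = (1, 1, 0, 0)^T — this equals column 12 of H (binary 1100), so error is at position 12.
Correct: flip bit 12 of r = 111001101010001 to get c = 111001101011001.


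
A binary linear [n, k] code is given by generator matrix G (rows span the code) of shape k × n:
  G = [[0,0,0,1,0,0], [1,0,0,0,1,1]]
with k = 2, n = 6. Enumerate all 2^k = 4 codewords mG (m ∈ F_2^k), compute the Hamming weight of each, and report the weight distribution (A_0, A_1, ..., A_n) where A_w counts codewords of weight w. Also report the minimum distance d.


Weight distribution: A_0 = 1, A_1 = 1, A_3 = 1, A_4 = 1. Minimum distance d = 1.

Enumerate all 2^2 = 4 messages m ∈ F_2^2.
For each, compute codeword c = mG in F_2^6, then tally its weight.
  m = 00 → c = 000000, weight = 0.
  m = 10 → c = 000100, weight = 1.
  m = 01 → c = 100011, weight = 3.
  m = 11 → c = 100111, weight = 4.
Tally weights:
  weight 0: 1 codewords.
  weight 1: 1 codewords.
  weight 3: 1 codewords.
  weight 4: 1 codewords.
Minimum distance d = smallest w > 0 with A_w > 0 = 1.
Sanity: Σ A_w = 4 = 2^2 = 4 ✓.


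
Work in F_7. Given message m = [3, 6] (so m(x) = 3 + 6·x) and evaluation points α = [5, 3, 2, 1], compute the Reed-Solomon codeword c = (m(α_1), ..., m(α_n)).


c = [5, 0, 1, 2]

Message polynomial: m(x) = 3 + 6·x (mod 7).
For each evaluation point α_i, compute m(α_i) mod 7:
  α_1 = 5: Horner steps 6 → 5, so m(5) = 5.
  α_2 = 3: Horner steps 6 → 0, so m(3) = 0.
  α_3 = 2: Horner steps 6 → 1, so m(2) = 1.
  α_4 = 1: Horner steps 6 → 2, so m(1) = 2.
Codeword c = [5, 0, 1, 2] ∈ F_7^4.


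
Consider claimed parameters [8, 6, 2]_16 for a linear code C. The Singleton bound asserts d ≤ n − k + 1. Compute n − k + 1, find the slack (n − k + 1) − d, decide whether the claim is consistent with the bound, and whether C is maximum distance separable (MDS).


Singleton RHS = n − k + 1 = 3, slack = 1, bound satisfied, not MDS.

Singleton bound: d ≤ n − k + 1.
Here n = 8, k = 6, so n − k + 1 = 3.
Given d = 2, check d ≤ 3: YES.
Slack = (n − k + 1) − d = 1.
The code is NOT MDS (slack = 1 > 0).
Description: the claimed parameters are [8, 6, 2]_16; such a code would be non-MDS.


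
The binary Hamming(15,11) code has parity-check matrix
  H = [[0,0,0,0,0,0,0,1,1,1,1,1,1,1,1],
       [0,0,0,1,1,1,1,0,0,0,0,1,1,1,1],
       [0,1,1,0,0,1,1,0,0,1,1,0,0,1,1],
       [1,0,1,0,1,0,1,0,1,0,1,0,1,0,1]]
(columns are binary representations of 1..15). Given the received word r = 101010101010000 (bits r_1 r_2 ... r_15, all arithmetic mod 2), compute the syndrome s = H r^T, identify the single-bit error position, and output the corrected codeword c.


s = (0, 0, 1, 0)^T, error position = 2, corrected codeword c = 111010101010000

Compute s = H r^T mod 2 one row at a time:
  s_1 = 0 + 1 + 0 + 1 + 0 + 0 + 0 + 0 = 2 ≡ 0 (mod 2).
  s_2 = 0 + 1 + 0 + 1 + 0 + 0 + 0 + 0 = 2 ≡ 0 (mod 2).
  s_3 = 0 + 1 + 0 + 1 + 0 + 1 + 0 + 0 = 3 ≡ 1 (mod 2).
  s_4 = 1 + 1 + 1 + 1 + 1 + 1 + 0 + 0 = 6 ≡ 0 (mod 2).
s = (0, 0, 1, 0)^T — this equals column 2 of H (binary 0010), so error is at position 2.
Correct: flip bit 2 of r = 101010101010000 to get c = 111010101010000.


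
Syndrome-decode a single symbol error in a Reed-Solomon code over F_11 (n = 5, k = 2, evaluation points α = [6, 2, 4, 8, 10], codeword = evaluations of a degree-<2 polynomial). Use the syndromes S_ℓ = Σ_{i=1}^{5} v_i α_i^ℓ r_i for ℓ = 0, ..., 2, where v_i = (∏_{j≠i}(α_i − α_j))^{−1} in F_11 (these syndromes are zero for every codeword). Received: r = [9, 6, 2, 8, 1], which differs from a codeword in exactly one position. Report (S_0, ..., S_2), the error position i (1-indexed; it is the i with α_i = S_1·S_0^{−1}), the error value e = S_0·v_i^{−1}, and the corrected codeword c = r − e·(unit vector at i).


S = (1, 8, 9), error at position 4, error magnitude e = 3, c = [9, 6, 2, 5, 1].

Step 1: column multipliers v_i = (∏_{j≠i}(α_i − α_j))^{−1} mod 11.
  i = 1 (α = 6): (6−2)(6−4)(6−8)(6−10) = 4·2·(−2)·(−4) = 64 ≡ 9, so v_1 = 9^{−1} = 5 (mod 11).
  i = 2 (α = 2): (2−6)(2−4)(2−8)(2−10) = (−4)·(−2)·(−6)·(−8) = 384 ≡ 10, so v_2 = 10^{−1} = 10 (mod 11).
  i = 3 (α = 4): (4−6)(4−2)(4−8)(4−10) = (−2)·2·(−4)·(−6) = −96 ≡ 3, so v_3 = 3^{−1} = 4 (mod 11).
  i = 4 (α = 8): (8−6)(8−2)(8−4)(8−10) = 2·6·4·(−2) = −96 ≡ 3, so v_4 = 3^{−1} = 4 (mod 11).
  i = 5 (α = 10): (10−6)(10−2)(10−4)(10−8) = 4·8·6·2 = 384 ≡ 10, so v_5 = 10^{−1} = 10 (mod 11).
  v = [5, 10, 4, 4, 10].
Step 2: syndromes of r = [9, 6, 2, 8, 1] (all sums mod 11).
  S_0 = Σ v_i r_i = 5·9 + 10·6 + 4·2 + 4·8 + 10·1 = 155 ≡ 1.
  S_1 = Σ v_i α_i r_i = 5·6·9 + 10·2·6 + 4·4·2 + 4·8·8 + 10·10·1 = 778 ≡ 8.
  α_i^2 mod 11 = [3, 4, 5, 9, 1].
  S_2 = Σ v_i α_i^2 r_i = 5·3·9 + 10·4·6 + 4·5·2 + 4·9·8 + 10·1·1 = 713 ≡ 9.
  S = (1, 8, 9) ≠ 0, so r is not a codeword (an error is present).
Step 3: locate the error. For a single error e at position i, S_ℓ = v_i·e·α_i^ℓ, so α_err = S_1/S_0.
  S_0^{−1} = 1^{−1} = 1 (mod 11), so α_err = 8·1 = 8 ≡ 8 = α_4. Error position i = 4.
  Consistency check: S_2/S_1 = 9·7 = 63 ≡ 8 = α_err ✓ (single-error assumption holds).
Step 4: error magnitude e = S_0/v_4 = S_0·∏_{j≠4}(α_4 − α_j) = 1·3 = 3 ≡ 3 (mod 11).
Step 5: correct position 4: c_4 = r_4 − e = 8 − 3 ≡ 5 (mod 11). Hence c = [9, 6, 2, 5, 1].
  Check: interpolating c through the α_i gives m(x) = 10 + 9·x (degree < 2) with m(α_i) = c_i for every i, so c is indeed a codeword.


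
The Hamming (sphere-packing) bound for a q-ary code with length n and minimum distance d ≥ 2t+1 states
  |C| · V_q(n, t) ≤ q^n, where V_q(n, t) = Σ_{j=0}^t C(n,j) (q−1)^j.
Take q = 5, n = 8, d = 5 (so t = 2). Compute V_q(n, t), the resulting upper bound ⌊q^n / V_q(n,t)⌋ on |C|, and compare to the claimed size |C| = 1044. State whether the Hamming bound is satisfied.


V_q(n, t) = 481, q^n = 390625, Hamming bound = 812, |C| = 1044 > bound (violated).

Step 1: Compute V_q(n, t) = Σ_{j=0}^2 C(n, j) (q−1)^j.
  j = 0: C(8,0)·(4)^0 = 1·1 = 1.
  j = 1: C(8,1)·(4)^1 = 8·4 = 32.
  j = 2: C(8,2)·(4)^2 = 28·16 = 448.
  V_q(n, t) = 1 + 32 + 448 = 481.
Step 2: q^n = 5^8 = 390625.
Step 3: Hamming bound ⌊q^n / V_q(n,t)⌋ = ⌊390625/481⌋ = 812.
Step 4: Compare |C| = 1044 to 812: violated.
The claimed |C| lies above the Hamming bound, so no 5-ary code of length 8 with d ≥ 5 can have 1044 codewords.


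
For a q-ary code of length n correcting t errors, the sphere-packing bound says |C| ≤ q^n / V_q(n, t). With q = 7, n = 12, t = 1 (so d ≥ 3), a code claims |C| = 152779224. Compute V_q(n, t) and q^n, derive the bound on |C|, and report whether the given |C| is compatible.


V_q(n, t) = 73, q^n = 13841287201, Hamming bound = 189606673, |C| = 152779224 ≤ bound (satisfied).

Step 1: Compute V_q(n, t) = Σ_{j=0}^1 C(n, j) (q−1)^j.
  j = 0: C(12,0)·(6)^0 = 1·1 = 1.
  j = 1: C(12,1)·(6)^1 = 12·6 = 72.
  V_q(n, t) = 1 + 72 = 73.
Step 2: q^n = 7^12 = 13841287201.
Step 3: Hamming bound ⌊q^n / V_q(n,t)⌋ = ⌊13841287201/73⌋ = 189606673.
Step 4: Compare |C| = 152779224 to 189606673: satisfied.
The claimed |C| lies below the Hamming bound.


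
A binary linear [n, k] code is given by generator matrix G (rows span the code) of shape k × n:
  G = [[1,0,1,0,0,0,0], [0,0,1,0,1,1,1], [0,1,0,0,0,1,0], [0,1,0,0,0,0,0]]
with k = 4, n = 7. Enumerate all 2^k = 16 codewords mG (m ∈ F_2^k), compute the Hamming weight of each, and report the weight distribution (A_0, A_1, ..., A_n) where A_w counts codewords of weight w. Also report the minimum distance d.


Weight distribution: A_0 = 1, A_1 = 2, A_2 = 2, A_3 = 4, A_4 = 5, A_5 = 2. Minimum distance d = 1.

Enumerate all 2^4 = 16 messages m ∈ F_2^4.
For each, compute codeword c = mG in F_2^7, then tally its weight.
  m = 0000 → c = 0000000, weight = 0.
  m = 1000 → c = 1010000, weight = 2.
  m = 0100 → c = 0010111, weight = 4.
  m = 1100 → c = 1000111, weight = 4.
  m = 0010 → c = 0100010, weight = 2.
  m = 1010 → c = 1110010, weight = 4.
  m = 0110 → c = 0110101, weight = 4.
  m = 1110 → c = 1100101, weight = 4.
  m = 0001 → c = 0100000, weight = 1.
  m = 1001 → c = 1110000, weight = 3.
  m = 0101 → c = 0110111, weight = 5.
  m = 1101 → c = 1100111, weight = 5.
  m = 0011 → c = 0000010, weight = 1.
  m = 1011 → c = 1010010, weight = 3.
  m = 0111 → c = 0010101, weight = 3.
  m = 1111 → c = 1000101, weight = 3.
Tally weights:
  weight 0: 1 codewords.
  weight 1: 2 codewords.
  weight 2: 2 codewords.
  weight 3: 4 codewords.
  weight 4: 5 codewords.
  weight 5: 2 codewords.
Minimum distance d = smallest w > 0 with A_w > 0 = 1.
Sanity: Σ A_w = 16 = 2^4 = 16 ✓.


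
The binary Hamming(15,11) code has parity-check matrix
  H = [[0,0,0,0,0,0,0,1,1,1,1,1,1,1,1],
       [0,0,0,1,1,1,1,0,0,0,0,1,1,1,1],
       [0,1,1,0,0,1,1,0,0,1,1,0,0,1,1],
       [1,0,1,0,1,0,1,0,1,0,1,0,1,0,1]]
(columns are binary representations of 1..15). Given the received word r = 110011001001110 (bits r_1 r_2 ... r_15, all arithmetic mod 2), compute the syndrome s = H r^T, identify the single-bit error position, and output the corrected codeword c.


s = (0, 1, 1, 0)^T, error position = 6, corrected codeword c = 110010001001110

Compute s = H r^T mod 2 one row at a time:
  s_1 = 0 + 1 + 0 + 0 + 1 + 1 + 1 + 0 = 4 ≡ 0 (mod 2).
  s_2 = 0 + 1 + 1 + 0 + 1 + 1 + 1 + 0 = 5 ≡ 1 (mod 2).
  s_3 = 1 + 0 + 1 + 0 + 0 + 0 + 1 + 0 = 3 ≡ 1 (mod 2).
  s_4 = 1 + 0 + 1 + 0 + 1 + 0 + 1 + 0 = 4 ≡ 0 (mod 2).
s = (0, 1, 1, 0)^T — this equals column 6 of H (binary 0110), so error is at position 6.
Correct: flip bit 6 of r = 110011001001110 to get c = 110010001001110.


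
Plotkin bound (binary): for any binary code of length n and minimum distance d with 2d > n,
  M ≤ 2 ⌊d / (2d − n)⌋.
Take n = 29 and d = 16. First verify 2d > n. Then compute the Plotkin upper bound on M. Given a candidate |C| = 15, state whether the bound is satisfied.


Plotkin bound M ≤ 10; given |C| = 15 > bound (violated).

Check applicability: 2d = 32, n = 29.
2d − n = 3 > 0, so Plotkin applies.
Compute d/(2d−n) = 16/3 ≈ 5.3333.
⌊d/(2d−n)⌋ = 5.
Plotkin bound: M ≤ 2·5 = 10.
Given |C| = 15, check: VIOLATED.
This |C| is above the Plotkin bound, so no binary code with n = 29, d = 16 and 15 codewords exists.


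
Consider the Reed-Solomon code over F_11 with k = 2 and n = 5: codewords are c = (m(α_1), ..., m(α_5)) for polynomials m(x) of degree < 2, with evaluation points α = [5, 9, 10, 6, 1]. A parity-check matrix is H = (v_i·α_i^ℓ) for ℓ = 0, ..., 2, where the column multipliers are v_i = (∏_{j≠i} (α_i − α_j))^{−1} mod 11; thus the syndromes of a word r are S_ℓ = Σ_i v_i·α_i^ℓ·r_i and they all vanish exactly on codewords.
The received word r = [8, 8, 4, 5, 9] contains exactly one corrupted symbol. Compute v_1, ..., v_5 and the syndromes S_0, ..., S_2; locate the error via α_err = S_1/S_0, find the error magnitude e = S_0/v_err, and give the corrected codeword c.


S = (4, 3, 5), error at position 2, error magnitude e = 1, c = [8, 7, 4, 5, 9].

Step 1: column multipliers v_i = (∏_{j≠i}(α_i − α_j))^{−1} mod 11.
  i = 1 (α = 5): (5−9)(5−10)(5−6)(5−1) = (−4)·(−5)·(−1)·4 = −80 ≡ 8, so v_1 = 8^{−1} = 7 (mod 11).
  i = 2 (α = 9): (9−5)(9−10)(9−6)(9−1) = 4·(−1)·3·8 = −96 ≡ 3, so v_2 = 3^{−1} = 4 (mod 11).
  i = 3 (α = 10): (10−5)(10−9)(10−6)(10−1) = 5·1·4·9 = 180 ≡ 4, so v_3 = 4^{−1} = 3 (mod 11).
  i = 4 (α = 6): (6−5)(6−9)(6−10)(6−1) = 1·(−3)·(−4)·5 = 60 ≡ 5, so v_4 = 5^{−1} = 9 (mod 11).
  i = 5 (α = 1): (1−5)(1−9)(1−10)(1−6) = (−4)·(−8)·(−9)·(−5) = 1440 ≡ 10, so v_5 = 10^{−1} = 10 (mod 11).
  v = [7, 4, 3, 9, 10].
Step 2: syndromes of r = [8, 8, 4, 5, 9] (all sums mod 11).
  S_0 = Σ v_i r_i = 7·8 + 4·8 + 3·4 + 9·5 + 10·9 = 235 ≡ 4.
  S_1 = Σ v_i α_i r_i = 7·5·8 + 4·9·8 + 3·10·4 + 9·6·5 + 10·1·9 = 1048 ≡ 3.
  α_i^2 mod 11 = [3, 4, 1, 3, 1].
  S_2 = Σ v_i α_i^2 r_i = 7·3·8 + 4·4·8 + 3·1·4 + 9·3·5 + 10·1·9 = 533 ≡ 5.
  S = (4, 3, 5) ≠ 0, so r is not a codeword (an error is present).
Step 3: locate the error. For a single error e at position i, S_ℓ = v_i·e·α_i^ℓ, so α_err = S_1/S_0.
  S_0^{−1} = 4^{−1} = 3 (mod 11), so α_err = 3·3 = 9 ≡ 9 = α_2. Error position i = 2.
  Consistency check: S_2/S_1 = 5·4 = 20 ≡ 9 = α_err ✓ (single-error assumption holds).
Step 4: error magnitude e = S_0/v_2 = S_0·∏_{j≠2}(α_2 − α_j) = 4·3 = 12 ≡ 1 (mod 11).
Step 5: correct position 2: c_2 = r_2 − e = 8 − 1 ≡ 7 (mod 11). Hence c = [8, 7, 4, 5, 9].
  Check: interpolating c through the α_i gives m(x) = 1 + 8·x (degree < 2) with m(α_i) = c_i for every i, so c is indeed a codeword.


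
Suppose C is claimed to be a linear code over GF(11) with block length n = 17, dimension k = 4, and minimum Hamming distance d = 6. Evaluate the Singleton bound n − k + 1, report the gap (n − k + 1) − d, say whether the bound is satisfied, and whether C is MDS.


Singleton RHS = n − k + 1 = 14, slack = 8, bound satisfied, not MDS.

Singleton bound: d ≤ n − k + 1.
Here n = 17, k = 4, so n − k + 1 = 14.
Given d = 6, check d ≤ 14: YES.
Slack = (n − k + 1) − d = 8.
The code is NOT MDS (slack = 8 > 0).
Description: the claimed parameters are [17, 4, 6]_11; such a code would be non-MDS.


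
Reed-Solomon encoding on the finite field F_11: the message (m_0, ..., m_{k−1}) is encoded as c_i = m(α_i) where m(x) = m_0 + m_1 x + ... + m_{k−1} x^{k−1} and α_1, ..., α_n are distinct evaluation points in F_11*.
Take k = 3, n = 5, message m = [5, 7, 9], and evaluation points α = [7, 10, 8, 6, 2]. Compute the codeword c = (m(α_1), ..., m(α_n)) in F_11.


c = [0, 7, 10, 8, 0]

Message polynomial: m(x) = 5 + 7·x + 9·x^2 (mod 11).
For each evaluation point α_i, compute m(α_i) mod 11:
  α_1 = 7: Horner steps 9 → 4 → 0, so m(7) = 0.
  α_2 = 10: Horner steps 9 → 9 → 7, so m(10) = 7.
  α_3 = 8: Horner steps 9 → 2 → 10, so m(8) = 10.
  α_4 = 6: Horner steps 9 → 6 → 8, so m(6) = 8.
  α_5 = 2: Horner steps 9 → 3 → 0, so m(2) = 0.
Codeword c = [0, 7, 10, 8, 0] ∈ F_11^5.


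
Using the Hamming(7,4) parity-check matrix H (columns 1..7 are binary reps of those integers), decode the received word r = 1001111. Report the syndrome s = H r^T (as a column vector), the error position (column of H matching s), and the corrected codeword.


s = (0, 0, 1)^T, error position = 1, corrected codeword c = 0001111

Compute s = H r^T mod 2 one row at a time:
  s_1 = 1 + 1 + 1 + 1 = 4 ≡ 0 (mod 2).
  s_2 = 0 + 0 + 1 + 1 = 2 ≡ 0 (mod 2).
  s_3 = 1 + 0 + 1 + 1 = 3 ≡ 1 (mod 2).
s = (0, 0, 1)^T — this equals column 1 of H (binary 001), so error is at position 1.
Correct: flip bit 1 of r = 1001111 to get c = 0001111.


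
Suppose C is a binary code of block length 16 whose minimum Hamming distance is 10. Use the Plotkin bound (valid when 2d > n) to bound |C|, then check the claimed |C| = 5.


Plotkin bound M ≤ 4; given |C| = 5 > bound (violated).

Check applicability: 2d = 20, n = 16.
2d − n = 4 > 0, so Plotkin applies.
Compute d/(2d−n) = 10/4 ≈ 2.5000.
⌊d/(2d−n)⌋ = 2.
Plotkin bound: M ≤ 2·2 = 4.
Given |C| = 5, check: VIOLATED.
This |C| is above the Plotkin bound, so no binary code with n = 16, d = 10 and 5 codewords exists.


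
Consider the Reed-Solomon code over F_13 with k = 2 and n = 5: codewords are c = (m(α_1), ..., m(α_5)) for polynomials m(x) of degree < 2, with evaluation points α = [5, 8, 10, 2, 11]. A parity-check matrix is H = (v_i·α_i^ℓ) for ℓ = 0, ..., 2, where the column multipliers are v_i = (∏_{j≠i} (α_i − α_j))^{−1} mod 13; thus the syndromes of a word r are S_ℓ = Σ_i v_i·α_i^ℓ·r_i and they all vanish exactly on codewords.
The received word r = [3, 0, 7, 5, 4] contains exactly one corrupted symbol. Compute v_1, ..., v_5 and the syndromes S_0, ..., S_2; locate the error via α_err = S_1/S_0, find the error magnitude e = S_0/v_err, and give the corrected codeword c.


S = (11, 3, 2), error at position 1, error magnitude e = 7, c = [9, 0, 7, 5, 4].

Step 1: column multipliers v_i = (∏_{j≠i}(α_i − α_j))^{−1} mod 13.
  i = 1 (α = 5): (5−8)(5−10)(5−2)(5−11) = (−3)·(−5)·3·(−6) = −270 ≡ 3, so v_1 = 3^{−1} = 9 (mod 13).
  i = 2 (α = 8): (8−5)(8−10)(8−2)(8−11) = 3·(−2)·6·(−3) = 108 ≡ 4, so v_2 = 4^{−1} = 10 (mod 13).
  i = 3 (α = 10): (10−5)(10−8)(10−2)(10−11) = 5·2·8·(−1) = −80 ≡ 11, so v_3 = 11^{−1} = 6 (mod 13).
  i = 4 (α = 2): (2−5)(2−8)(2−10)(2−11) = (−3)·(−6)·(−8)·(−9) = 1296 ≡ 9, so v_4 = 9^{−1} = 3 (mod 13).
  i = 5 (α = 11): (11−5)(11−8)(11−10)(11−2) = 6·3·1·9 = 162 ≡ 6, so v_5 = 6^{−1} = 11 (mod 13).
  v = [9, 10, 6, 3, 11].
Step 2: syndromes of r = [3, 0, 7, 5, 4] (all sums mod 13).
  S_0 = Σ v_i r_i = 9·3 + 10·0 + 6·7 + 3·5 + 11·4 = 128 ≡ 11.
  S_1 = Σ v_i α_i r_i = 9·5·3 + 10·8·0 + 6·10·7 + 3·2·5 + 11·11·4 = 1069 ≡ 3.
  α_i^2 mod 13 = [12, 12, 9, 4, 4].
  S_2 = Σ v_i α_i^2 r_i = 9·12·3 + 10·12·0 + 6·9·7 + 3·4·5 + 11·4·4 = 938 ≡ 2.
  S = (11, 3, 2) ≠ 0, so r is not a codeword (an error is present).
Step 3: locate the error. For a single error e at position i, S_ℓ = v_i·e·α_i^ℓ, so α_err = S_1/S_0.
  S_0^{−1} = 11^{−1} = 6 (mod 13), so α_err = 3·6 = 18 ≡ 5 = α_1. Error position i = 1.
  Consistency check: S_2/S_1 = 2·9 = 18 ≡ 5 = α_err ✓ (single-error assumption holds).
Step 4: error magnitude e = S_0/v_1 = S_0·∏_{j≠1}(α_1 − α_j) = 11·3 = 33 ≡ 7 (mod 13).
Step 5: correct position 1: c_1 = r_1 − e = 3 − 7 ≡ 9 (mod 13). Hence c = [9, 0, 7, 5, 4].
  Check: interpolating c through the α_i gives m(x) = 11 + 10·x (degree < 2) with m(α_i) = c_i for every i, so c is indeed a codeword.


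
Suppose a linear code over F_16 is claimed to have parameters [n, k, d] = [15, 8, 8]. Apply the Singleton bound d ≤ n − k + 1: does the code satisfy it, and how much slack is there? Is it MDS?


Singleton RHS = n − k + 1 = 8, slack = 0, bound satisfied, MDS.

Singleton bound: d ≤ n − k + 1.
Here n = 15, k = 8, so n − k + 1 = 8.
Given d = 8, check d ≤ 8: YES.
Slack = (n − k + 1) − d = 0.
The code is MDS (slack = 0).
Description: the claimed parameters are [15, 8, 8]_16; such a code would be MDS (meets Singleton bound).


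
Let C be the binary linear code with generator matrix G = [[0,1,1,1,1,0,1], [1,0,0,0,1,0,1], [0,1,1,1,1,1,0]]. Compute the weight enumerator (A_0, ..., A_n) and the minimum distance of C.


Weight distribution: A_0 = 1, A_2 = 1, A_3 = 2, A_4 = 1, A_5 = 2, A_6 = 1. Minimum distance d = 2.

Enumerate all 2^3 = 8 messages m ∈ F_2^3.
For each, compute codeword c = mG in F_2^7, then tally its weight.
  m = 000 → c = 0000000, weight = 0.
  m = 100 → c = 0111101, weight = 5.
  m = 010 → c = 1000101, weight = 3.
  m = 110 → c = 1111000, weight = 4.
  m = 001 → c = 0111110, weight = 5.
  m = 101 → c = 0000011, weight = 2.
  m = 011 → c = 1111011, weight = 6.
  m = 111 → c = 1000110, weight = 3.
Tally weights:
  weight 0: 1 codewords.
  weight 2: 1 codewords.
  weight 3: 2 codewords.
  weight 4: 1 codewords.
  weight 5: 2 codewords.
  weight 6: 1 codewords.
Minimum distance d = smallest w > 0 with A_w > 0 = 2.
Sanity: Σ A_w = 8 = 2^3 = 8 ✓.


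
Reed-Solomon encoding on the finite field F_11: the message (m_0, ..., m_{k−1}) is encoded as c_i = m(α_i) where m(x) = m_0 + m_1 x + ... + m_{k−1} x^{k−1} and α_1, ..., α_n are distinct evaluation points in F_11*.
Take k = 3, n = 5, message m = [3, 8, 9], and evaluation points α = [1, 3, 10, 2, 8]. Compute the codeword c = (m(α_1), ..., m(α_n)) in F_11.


c = [9, 9, 4, 0, 5]

Message polynomial: m(x) = 3 + 8·x + 9·x^2 (mod 11).
For each evaluation point α_i, compute m(α_i) mod 11:
  α_1 = 1: Horner steps 9 → 6 → 9, so m(1) = 9.
  α_2 = 3: Horner steps 9 → 2 → 9, so m(3) = 9.
  α_3 = 10: Horner steps 9 → 10 → 4, so m(10) = 4.
  α_4 = 2: Horner steps 9 → 4 → 0, so m(2) = 0.
  α_5 = 8: Horner steps 9 → 3 → 5, so m(8) = 5.
Codeword c = [9, 9, 4, 0, 5] ∈ F_11^5.


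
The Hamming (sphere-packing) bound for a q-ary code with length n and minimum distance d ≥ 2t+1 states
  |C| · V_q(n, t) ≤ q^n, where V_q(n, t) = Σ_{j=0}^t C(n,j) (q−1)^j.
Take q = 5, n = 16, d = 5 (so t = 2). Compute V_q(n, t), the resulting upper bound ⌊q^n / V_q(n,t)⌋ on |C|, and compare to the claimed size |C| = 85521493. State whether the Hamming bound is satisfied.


V_q(n, t) = 1985, q^n = 152587890625, Hamming bound = 76870473, |C| = 85521493 > bound (violated).

Step 1: Compute V_q(n, t) = Σ_{j=0}^2 C(n, j) (q−1)^j.
  j = 0: C(16,0)·(4)^0 = 1·1 = 1.
  j = 1: C(16,1)·(4)^1 = 16·4 = 64.
  j = 2: C(16,2)·(4)^2 = 120·16 = 1920.
  V_q(n, t) = 1 + 64 + 1920 = 1985.
Step 2: q^n = 5^16 = 152587890625.
Step 3: Hamming bound ⌊q^n / V_q(n,t)⌋ = ⌊152587890625/1985⌋ = 76870473.
Step 4: Compare |C| = 85521493 to 76870473: violated.
The claimed |C| lies above the Hamming bound, so no 5-ary code of length 16 with d ≥ 5 can have 85521493 codewords.


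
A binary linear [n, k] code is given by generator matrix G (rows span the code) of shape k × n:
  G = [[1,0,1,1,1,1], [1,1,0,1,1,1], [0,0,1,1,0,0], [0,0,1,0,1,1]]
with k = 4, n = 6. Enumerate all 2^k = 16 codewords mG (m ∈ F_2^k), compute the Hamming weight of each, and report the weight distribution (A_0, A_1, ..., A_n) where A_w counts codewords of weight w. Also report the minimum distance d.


Weight distribution: A_0 = 1, A_2 = 6, A_3 = 4, A_4 = 1, A_5 = 4. Minimum distance d = 2.

Enumerate all 2^4 = 16 messages m ∈ F_2^4.
For each, compute codeword c = mG in F_2^6, then tally its weight.
  m = 0000 → c = 000000, weight = 0.
  m = 1000 → c = 101111, weight = 5.
  m = 0100 → c = 110111, weight = 5.
  m = 1100 → c = 011000, weight = 2.
  m = 0010 → c = 001100, weight = 2.
  m = 1010 → c = 100011, weight = 3.
  m = 0110 → c = 111011, weight = 5.
  m = 1110 → c = 010100, weight = 2.
  m = 0001 → c = 001011, weight = 3.
  m = 1001 → c = 100100, weight = 2.
  m = 0101 → c = 111100, weight = 4.
  m = 1101 → c = 010011, weight = 3.
  m = 0011 → c = 000111, weight = 3.
  m = 1011 → c = 101000, weight = 2.
  m = 0111 → c = 110000, weight = 2.
  m = 1111 → c = 011111, weight = 5.
Tally weights:
  weight 0: 1 codewords.
  weight 2: 6 codewords.
  weight 3: 4 codewords.
  weight 4: 1 codewords.
  weight 5: 4 codewords.
Minimum distance d = smallest w > 0 with A_w > 0 = 2.
Sanity: Σ A_w = 16 = 2^4 = 16 ✓.


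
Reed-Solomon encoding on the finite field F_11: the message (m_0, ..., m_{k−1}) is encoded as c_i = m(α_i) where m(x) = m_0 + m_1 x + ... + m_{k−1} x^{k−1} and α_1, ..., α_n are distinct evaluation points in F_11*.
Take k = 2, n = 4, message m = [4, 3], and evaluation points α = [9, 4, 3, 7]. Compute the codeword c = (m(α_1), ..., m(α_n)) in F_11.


c = [9, 5, 2, 3]

Message polynomial: m(x) = 4 + 3·x (mod 11).
For each evaluation point α_i, compute m(α_i) mod 11:
  α_1 = 9: Horner steps 3 → 9, so m(9) = 9.
  α_2 = 4: Horner steps 3 → 5, so m(4) = 5.
  α_3 = 3: Horner steps 3 → 2, so m(3) = 2.
  α_4 = 7: Horner steps 3 → 3, so m(7) = 3.
Codeword c = [9, 5, 2, 3] ∈ F_11^4.


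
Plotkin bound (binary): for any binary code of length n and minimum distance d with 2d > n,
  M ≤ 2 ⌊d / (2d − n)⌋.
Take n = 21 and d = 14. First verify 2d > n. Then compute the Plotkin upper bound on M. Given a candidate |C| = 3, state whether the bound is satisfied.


Plotkin bound M ≤ 4; given |C| = 3 ≤ bound (satisfied).

Check applicability: 2d = 28, n = 21.
2d − n = 7 > 0, so Plotkin applies.
Compute d/(2d−n) = 14/7 ≈ 2.0000.
⌊d/(2d−n)⌋ = 2.
Plotkin bound: M ≤ 2·2 = 4.
Given |C| = 3, check: satisfied.
This |C| is below the Plotkin bound.


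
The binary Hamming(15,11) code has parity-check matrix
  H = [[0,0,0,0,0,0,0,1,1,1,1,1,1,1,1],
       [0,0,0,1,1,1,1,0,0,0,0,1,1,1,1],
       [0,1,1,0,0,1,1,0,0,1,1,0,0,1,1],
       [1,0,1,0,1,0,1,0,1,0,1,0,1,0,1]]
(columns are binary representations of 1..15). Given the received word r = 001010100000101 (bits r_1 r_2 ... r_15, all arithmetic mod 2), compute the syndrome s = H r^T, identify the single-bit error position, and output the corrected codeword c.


s = (0, 0, 1, 1)^T, error position = 3, corrected codeword c = 000010100000101

Compute s = H r^T mod 2 one row at a time:
  s_1 = 0 + 0 + 0 + 0 + 0 + 1 + 0 + 1 = 2 ≡ 0 (mod 2).
  s_2 = 0 + 1 + 0 + 1 + 0 + 1 + 0 + 1 = 4 ≡ 0 (mod 2).
  s_3 = 0 + 1 + 0 + 1 + 0 + 0 + 0 + 1 = 3 ≡ 1 (mod 2).
  s_4 = 0 + 1 + 1 + 1 + 0 + 0 + 1 + 1 = 5 ≡ 1 (mod 2).
s = (0, 0, 1, 1)^T — this equals column 3 of H (binary 0011), so error is at position 3.
Correct: flip bit 3 of r = 001010100000101 to get c = 000010100000101.


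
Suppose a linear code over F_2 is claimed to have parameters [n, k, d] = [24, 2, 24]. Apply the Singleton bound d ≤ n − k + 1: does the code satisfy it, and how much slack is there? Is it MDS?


Singleton RHS = n − k + 1 = 23, slack = -1, bound violated (no such code; not MDS).

Singleton bound: d ≤ n − k + 1.
Here n = 24, k = 2, so n − k + 1 = 23.
Given d = 24, check d ≤ 23: NO.
Slack = (n − k + 1) − d = -1.
The slack is negative: d = 24 exceeds n − k + 1 = 23 by 1, so the Singleton bound is violated and no linear [24, 2, 24]_2 code can exist. In particular it is not MDS (MDS requires d = n − k + 1 exactly).
Description: the claimed parameters are [24, 2, 24]_2; such a code would be impossible (violates the Singleton bound).


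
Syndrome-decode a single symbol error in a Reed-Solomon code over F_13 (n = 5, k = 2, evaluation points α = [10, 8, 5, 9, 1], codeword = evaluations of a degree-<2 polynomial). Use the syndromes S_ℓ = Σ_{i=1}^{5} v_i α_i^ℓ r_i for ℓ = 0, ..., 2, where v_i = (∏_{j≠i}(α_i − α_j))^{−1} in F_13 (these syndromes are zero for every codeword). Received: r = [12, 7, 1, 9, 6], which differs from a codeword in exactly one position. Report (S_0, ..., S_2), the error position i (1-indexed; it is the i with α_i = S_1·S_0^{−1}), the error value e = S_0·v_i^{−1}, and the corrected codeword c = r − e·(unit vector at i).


S = (12, 3, 4), error at position 1, error magnitude e = 1, c = [11, 7, 1, 9, 6].

Step 1: column multipliers v_i = (∏_{j≠i}(α_i − α_j))^{−1} mod 13.
  i = 1 (α = 10): (10−8)(10−5)(10−9)(10−1) = 2·5·1·9 = 90 ≡ 12, so v_1 = 12^{−1} = 12 (mod 13).
  i = 2 (α = 8): (8−10)(8−5)(8−9)(8−1) = (−2)·3·(−1)·7 = 42 ≡ 3, so v_2 = 3^{−1} = 9 (mod 13).
  i = 3 (α = 5): (5−10)(5−8)(5−9)(5−1) = (−5)·(−3)·(−4)·4 = −240 ≡ 7, so v_3 = 7^{−1} = 2 (mod 13).
  i = 4 (α = 9): (9−10)(9−8)(9−5)(9−1) = (−1)·1·4·8 = −32 ≡ 7, so v_4 = 7^{−1} = 2 (mod 13).
  i = 5 (α = 1): (1−10)(1−8)(1−5)(1−9) = (−9)·(−7)·(−4)·(−8) = 2016 ≡ 1, so v_5 = 1^{−1} = 1 (mod 13).
  v = [12, 9, 2, 2, 1].
Step 2: syndromes of r = [12, 7, 1, 9, 6] (all sums mod 13).
  S_0 = Σ v_i r_i = 12·12 + 9·7 + 2·1 + 2·9 + 1·6 = 233 ≡ 12.
  S_1 = Σ v_i α_i r_i = 12·10·12 + 9·8·7 + 2·5·1 + 2·9·9 + 1·1·6 = 2122 ≡ 3.
  α_i^2 mod 13 = [9, 12, 12, 3, 1].
  S_2 = Σ v_i α_i^2 r_i = 12·9·12 + 9·12·7 + 2·12·1 + 2·3·9 + 1·1·6 = 2136 ≡ 4.
  S = (12, 3, 4) ≠ 0, so r is not a codeword (an error is present).
Step 3: locate the error. For a single error e at position i, S_ℓ = v_i·e·α_i^ℓ, so α_err = S_1/S_0.
  S_0^{−1} = 12^{−1} = 12 (mod 13), so α_err = 3·12 = 36 ≡ 10 = α_1. Error position i = 1.
  Consistency check: S_2/S_1 = 4·9 = 36 ≡ 10 = α_err ✓ (single-error assumption holds).
Step 4: error magnitude e = S_0/v_1 = S_0·∏_{j≠1}(α_1 − α_j) = 12·12 = 144 ≡ 1 (mod 13).
Step 5: correct position 1: c_1 = r_1 − e = 12 − 1 ≡ 11 (mod 13). Hence c = [11, 7, 1, 9, 6].
  Check: interpolating c through the α_i gives m(x) = 4 + 2·x (degree < 2) with m(α_i) = c_i for every i, so c is indeed a codeword.
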